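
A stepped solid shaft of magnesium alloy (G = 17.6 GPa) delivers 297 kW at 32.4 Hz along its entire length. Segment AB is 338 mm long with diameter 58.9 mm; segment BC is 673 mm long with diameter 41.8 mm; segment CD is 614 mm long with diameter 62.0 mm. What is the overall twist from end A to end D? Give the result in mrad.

ω = 2π·32.4 = 203.6 rad/s, so T = P/ω = 297×10³ / 203.6 = 1459 N·m.
J_AB = π(0.0589)⁴/32 = 1.18×10^-6 m⁴; J_BC = π(0.0418)⁴/32 = 3.00×10^-7 m⁴; J_CD = π(0.0620)⁴/32 = 1.45×10^-6 m⁴.
θ = (T/G)·Σ L_i/J_i = (1459/17.6×10⁹)·(0.338/1.18×10^-6 + 0.673/3.00×10^-7 + 0.614/1.45×10^-6) = 0.2449 rad.

245 mrad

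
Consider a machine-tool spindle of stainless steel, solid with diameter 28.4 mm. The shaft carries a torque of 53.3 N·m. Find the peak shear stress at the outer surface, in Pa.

J = πd⁴/32 = π(0.0284)⁴/32 = 6.387×10^-8 m⁴.
τ_max = T·r/J = 53.30 × 0.0142 / 6.387×10^-8 = 1.185×10^7 Pa.

1.19e7 Pa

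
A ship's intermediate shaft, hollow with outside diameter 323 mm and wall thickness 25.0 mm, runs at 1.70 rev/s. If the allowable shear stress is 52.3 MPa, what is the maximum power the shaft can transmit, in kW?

J = π(d_o⁴ − d_i⁴)/32 = π(0.323⁴ − 0.273⁴)/32 = 5.233×10^-4 m⁴.
T_max = τ_allow·J/r = 5.23×10^7 × 5.233×10^-4 / 0.162 = 169500 N·m.
ω = 2π·1.70 = 10.68 rad/s, so P_max = T_max·ω = 1.810×10^6 W.

1810 kW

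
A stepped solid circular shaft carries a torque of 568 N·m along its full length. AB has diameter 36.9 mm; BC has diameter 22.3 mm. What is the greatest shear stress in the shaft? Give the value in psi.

Under the same torque, τ_max = 16T/(πd³) is largest where d is smallest — segment BC (d = 22.3 mm).
τ_max = 16·568.0/(π·(0.0223)³) = 2.609×10^8 Pa.

37800 psi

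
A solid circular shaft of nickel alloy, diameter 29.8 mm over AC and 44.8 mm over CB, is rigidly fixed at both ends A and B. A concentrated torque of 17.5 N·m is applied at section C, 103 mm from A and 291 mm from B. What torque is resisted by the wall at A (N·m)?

Compatibility: T_A·a/J_AC = T_B·b/J_CB with T_A + T_B = T₀.
J_AC = 7.74×10^-8 m⁴, J_CB = 3.95×10^-7 m⁴, so T_A = T₀·(J_AC/a)/((J_AC/a)+(J_CB/b)) = 6.232 N·m, T_B = 11.27 N·m.

6.23 N·m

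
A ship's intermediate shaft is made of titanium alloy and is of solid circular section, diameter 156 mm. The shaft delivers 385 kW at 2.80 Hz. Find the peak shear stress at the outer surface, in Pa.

ω = 2π·2.80 = 17.59 rad/s, so T = P/ω = 385×10³ / 17.59 = 21880 N·m.
J = πd⁴/32 = π(0.156)⁴/32 = 5.814×10^-5 m⁴.
τ_max = T·r/J = 21880 × 0.0780 / 5.814×10^-5 = 2.936×10^7 Pa.

2.94e7 Pa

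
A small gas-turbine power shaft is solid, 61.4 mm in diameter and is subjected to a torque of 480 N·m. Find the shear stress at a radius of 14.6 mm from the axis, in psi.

J = πd⁴/32 = π(0.0614)⁴/32 = 1.395×10^-6 m⁴.
Shear stress varies linearly with radius: τ = T·r/J = 480.0 × 0.0146 / 1.395×10^-6 = 5.023×10^6 Pa.

728 psi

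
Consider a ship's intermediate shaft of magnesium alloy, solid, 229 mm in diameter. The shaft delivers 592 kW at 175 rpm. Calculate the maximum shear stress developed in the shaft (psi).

ω = 2π·175/60 = 18.33 rad/s, so T = P/ω = 592×10³ / 18.33 = 32300 N·m.
J = πd⁴/32 = π(0.229)⁴/32 = 2.700×10^-4 m⁴.
τ_max = T·r/J = 32300 × 0.115 / 2.700×10^-4 = 1.370×10^7 Pa.

1990 psi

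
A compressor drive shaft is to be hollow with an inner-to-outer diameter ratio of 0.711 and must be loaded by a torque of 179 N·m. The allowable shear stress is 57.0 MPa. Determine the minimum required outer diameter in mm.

For a hollow shaft with d_i/d_o = 0.711: τ_max = 16T/(π d_o³ (1−k⁴)), so d_o = [16T/(π τ_allow (1−k⁴))]^(1/3) = [16·179.0/(π·5.70×10^7·0.7444)]^(1/3) = 0.02780 m.

27.8 mm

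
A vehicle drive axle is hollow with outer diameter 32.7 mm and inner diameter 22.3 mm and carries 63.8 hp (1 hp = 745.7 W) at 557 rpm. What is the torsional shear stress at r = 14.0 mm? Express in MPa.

ω = 2π·557/60 = 58.33 rad/s, so T = P/ω = 63.8×745.7 / 58.33 = 815.6 N·m.
J = π(d_o⁴ − d_i⁴)/32 = π(0.0327⁴ − 0.0223⁴)/32 = 8.797×10^-8 m⁴.
Shear stress varies linearly with radius: τ = T·r/J = 815.6 × 0.0140 / 8.797×10^-8 = 1.298×10^8 Pa.

130 MPa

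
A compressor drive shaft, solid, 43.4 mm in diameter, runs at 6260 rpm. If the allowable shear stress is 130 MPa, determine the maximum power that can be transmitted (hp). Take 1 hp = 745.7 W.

J = πd⁴/32 = π(0.0434)⁴/32 = 3.483×10^-7 m⁴.
T_max = τ_allow·J/r = 1.30×10^8 × 3.483×10^-7 / 0.0217 = 2087 N·m.
ω = 2π·6260/60 = 655.5 rad/s, so P_max = T_max·ω = 1.368×10^6 W.

1830 hp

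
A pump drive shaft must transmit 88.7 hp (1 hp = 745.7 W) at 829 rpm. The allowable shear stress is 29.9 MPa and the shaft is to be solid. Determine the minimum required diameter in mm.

ω = 2π·829/60 = 86.81 rad/s, so T = P/ω = 88.7×745.7 / 86.81 = 761.9 N·m.
For a solid shaft τ_max = 16T/(πd³), so d = (16T/(π τ_allow))^(1/3) = (16·761.9/(π·2.99×10^7))^(1/3) = 0.05063 m.

50.6 mm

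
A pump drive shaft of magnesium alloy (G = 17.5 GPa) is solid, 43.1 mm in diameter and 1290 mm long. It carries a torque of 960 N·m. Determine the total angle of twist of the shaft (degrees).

12.0°

J = πd⁴/32 = π(0.0431)⁴/32 = 3.388×10^-7 m⁴.
θ = T·L/(G·J) = 960.0 × 1.29 / (17.5×10⁹ × 3.388×10^-7) = 0.2089 rad.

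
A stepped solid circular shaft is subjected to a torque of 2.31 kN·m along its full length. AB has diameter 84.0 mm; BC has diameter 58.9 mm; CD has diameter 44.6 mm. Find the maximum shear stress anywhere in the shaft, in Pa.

1.33e8 Pa

Under the same torque, τ_max = 16T/(πd³) is largest where d is smallest — segment CD (d = 44.6 mm).
τ_max = 16·2310/(π·(0.0446)³) = 1.326×10^8 Pa.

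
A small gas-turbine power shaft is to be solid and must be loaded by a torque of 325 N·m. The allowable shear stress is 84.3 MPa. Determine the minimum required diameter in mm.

27.0 mm

For a solid shaft τ_max = 16T/(πd³), so d = (16T/(π τ_allow))^(1/3) = (16·325.0/(π·8.43×10^7))^(1/3) = 0.02698 m.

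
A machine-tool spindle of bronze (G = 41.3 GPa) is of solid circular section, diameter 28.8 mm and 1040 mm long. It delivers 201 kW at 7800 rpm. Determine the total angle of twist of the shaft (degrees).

ω = 2π·7800/60 = 816.8 rad/s, so T = P/ω = 201×10³ / 816.8 = 246.1 N·m.
J = πd⁴/32 = π(0.0288)⁴/32 = 6.754×10^-8 m⁴.
θ = T·L/(G·J) = 246.1 × 1.04 / (41.3×10⁹ × 6.754×10^-8) = 0.09175 rad.

5.26°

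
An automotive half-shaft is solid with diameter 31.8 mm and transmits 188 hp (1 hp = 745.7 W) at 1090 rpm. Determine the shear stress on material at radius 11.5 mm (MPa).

ω = 2π·1090/60 = 114.1 rad/s, so T = P/ω = 188×745.7 / 114.1 = 1228 N·m.
J = πd⁴/32 = π(0.0318)⁴/32 = 1.004×10^-7 m⁴.
Shear stress varies linearly with radius: τ = T·r/J = 1228 × 0.0115 / 1.004×10^-7 = 1.407×10^8 Pa.

141 MPa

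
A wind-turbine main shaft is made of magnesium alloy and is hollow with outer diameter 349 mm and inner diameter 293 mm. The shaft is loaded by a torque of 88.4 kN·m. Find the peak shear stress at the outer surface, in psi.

J = π(d_o⁴ − d_i⁴)/32 = π(0.349⁴ − 0.293⁴)/32 = 7.329×10^-4 m⁴.
τ_max = T·r/J = 88400 × 0.174 / 7.329×10^-4 = 2.105×10^7 Pa.

3050 psi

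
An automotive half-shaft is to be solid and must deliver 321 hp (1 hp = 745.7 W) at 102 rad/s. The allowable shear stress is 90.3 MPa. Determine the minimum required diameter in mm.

ω = 102 rad/s, so T = P/ω = 321×745.7 / 102.0 = 2347 N·m.
For a solid shaft τ_max = 16T/(πd³), so d = (16T/(π τ_allow))^(1/3) = (16·2347/(π·9.03×10^7))^(1/3) = 0.05096 m.

51.0 mm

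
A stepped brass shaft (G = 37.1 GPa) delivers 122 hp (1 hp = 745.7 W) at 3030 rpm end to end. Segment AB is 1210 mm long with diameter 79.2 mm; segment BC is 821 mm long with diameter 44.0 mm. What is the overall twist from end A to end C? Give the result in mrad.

ω = 2π·3030/60 = 317.3 rad/s, so T = P/ω = 122×745.7 / 317.3 = 286.7 N·m.
J_AB = π(0.0792)⁴/32 = 3.86×10^-6 m⁴; J_BC = π(0.0440)⁴/32 = 3.68×10^-7 m⁴.
θ = (T/G)·Σ L_i/J_i = (286.7/37.1×10⁹)·(1.21/3.86×10^-6 + 0.821/3.68×10^-7) = 0.01966 rad.

19.7 mrad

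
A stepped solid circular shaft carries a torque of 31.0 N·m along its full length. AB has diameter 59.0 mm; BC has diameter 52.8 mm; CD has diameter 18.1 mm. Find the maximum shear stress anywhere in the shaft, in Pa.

Under the same torque, τ_max = 16T/(πd³) is largest where d is smallest — segment CD (d = 18.1 mm).
τ_max = 16·31.00/(π·(0.0181)³) = 2.663×10^7 Pa.

2.66e7 Pa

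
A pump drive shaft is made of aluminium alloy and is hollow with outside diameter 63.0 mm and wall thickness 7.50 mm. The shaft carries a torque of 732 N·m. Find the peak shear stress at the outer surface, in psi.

J = π(d_o⁴ − d_i⁴)/32 = π(0.0630⁴ − 0.0480⁴)/32 = 1.025×10^-6 m⁴.
τ_max = T·r/J = 732.0 × 0.0315 / 1.025×10^-6 = 2.249×10^7 Pa.

3260 psi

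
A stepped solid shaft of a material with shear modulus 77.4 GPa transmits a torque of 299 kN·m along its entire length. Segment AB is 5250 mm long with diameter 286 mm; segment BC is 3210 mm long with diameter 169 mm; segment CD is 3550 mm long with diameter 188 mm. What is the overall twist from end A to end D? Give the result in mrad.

J_AB = π(0.286)⁴/32 = 6.57×10^-4 m⁴; J_BC = π(0.169)⁴/32 = 8.01×10^-5 m⁴; J_CD = π(0.188)⁴/32 = 1.23×10^-4 m⁴.
θ = (T/G)·Σ L_i/J_i = (299000/77.4×10⁹)·(5.25/6.57×10^-4 + 3.21/8.01×10^-5 + 3.55/1.23×10^-4) = 0.2975 rad.

298 mrad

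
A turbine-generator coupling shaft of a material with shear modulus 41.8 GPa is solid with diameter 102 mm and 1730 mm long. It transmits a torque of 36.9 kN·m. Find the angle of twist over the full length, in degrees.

8.23°

J = πd⁴/32 = π(0.102)⁴/32 = 1.063×10^-5 m⁴.
θ = T·L/(G·J) = 36900 × 1.73 / (41.8×10⁹ × 1.063×10^-5) = 0.1437 rad.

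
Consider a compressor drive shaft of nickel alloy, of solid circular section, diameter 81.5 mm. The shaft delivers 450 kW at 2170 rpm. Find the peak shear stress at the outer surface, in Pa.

1.86e7 Pa

ω = 2π·2170/60 = 227.2 rad/s, so T = P/ω = 450×10³ / 227.2 = 1980 N·m.
J = πd⁴/32 = π(0.0815)⁴/32 = 4.331×10^-6 m⁴.
τ_max = T·r/J = 1980 × 0.0408 / 4.331×10^-6 = 1.863×10^7 Pa.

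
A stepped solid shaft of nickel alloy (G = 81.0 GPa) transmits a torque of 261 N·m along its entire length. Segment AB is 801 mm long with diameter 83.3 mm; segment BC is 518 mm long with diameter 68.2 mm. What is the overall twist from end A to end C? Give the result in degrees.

0.0763°

J_AB = π(0.0833)⁴/32 = 4.73×10^-6 m⁴; J_BC = π(0.0682)⁴/32 = 2.12×10^-6 m⁴.
θ = (T/G)·Σ L_i/J_i = (261.0/81.0×10⁹)·(0.801/4.73×10^-6 + 0.518/2.12×10^-6) = 1.332×10^-3 rad.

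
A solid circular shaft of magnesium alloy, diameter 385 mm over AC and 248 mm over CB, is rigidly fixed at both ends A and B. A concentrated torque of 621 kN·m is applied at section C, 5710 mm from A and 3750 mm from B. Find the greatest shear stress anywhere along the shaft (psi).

6370 psi

Compatibility: T_A·a/J_AC = T_B·b/J_CB with T_A + T_B = T₀.
J_AC = 2.16×10^-3 m⁴, J_CB = 3.71×10^-4 m⁴, so T_A = T₀·(J_AC/a)/((J_AC/a)+(J_CB/b)) = 492000 N·m, T_B = 129000 N·m.
τ in each portion: τ_AC = 4.39×10^7 Pa, τ_CB = 4.31×10^7 Pa; maximum is in AC.
τ_max = T_AC·r/J = 492000·0.193/2.16×10^-3 = 4.391×10^7 Pa.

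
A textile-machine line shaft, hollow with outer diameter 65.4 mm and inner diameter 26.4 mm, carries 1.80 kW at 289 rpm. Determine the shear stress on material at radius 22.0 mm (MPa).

ω = 2π·289/60 = 30.26 rad/s, so T = P/ω = 1.80×10³ / 30.26 = 59.48 N·m.
J = π(d_o⁴ − d_i⁴)/32 = π(0.0654⁴ − 0.0264⁴)/32 = 1.748×10^-6 m⁴.
Shear stress varies linearly with radius: τ = T·r/J = 59.48 × 0.0220 / 1.748×10^-6 = 7.484×10^5 Pa.

0.748 MPa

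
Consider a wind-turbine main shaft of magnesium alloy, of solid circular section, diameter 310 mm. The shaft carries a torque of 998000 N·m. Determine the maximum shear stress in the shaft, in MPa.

J = πd⁴/32 = π(0.310)⁴/32 = 9.067×10^-4 m⁴.
τ_max = T·r/J = 998000 × 0.155 / 9.067×10^-4 = 1.706×10^8 Pa.

171 MPa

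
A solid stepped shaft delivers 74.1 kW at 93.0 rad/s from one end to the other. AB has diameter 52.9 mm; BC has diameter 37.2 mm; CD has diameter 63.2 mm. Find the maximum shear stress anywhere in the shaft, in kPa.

ω = 93.0 rad/s, so T = P/ω = 74.1×10³ / 93.00 = 796.8 N·m.
Under the same torque, τ_max = 16T/(πd³) is largest where d is smallest — segment BC (d = 37.2 mm).
τ_max = 16·796.8/(π·(0.0372)³) = 7.883×10^7 Pa.

78800 kPa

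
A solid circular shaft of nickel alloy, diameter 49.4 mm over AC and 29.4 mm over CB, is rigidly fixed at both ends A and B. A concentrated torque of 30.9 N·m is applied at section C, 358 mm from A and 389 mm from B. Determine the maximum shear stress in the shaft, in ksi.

Compatibility: T_A·a/J_AC = T_B·b/J_CB with T_A + T_B = T₀.
J_AC = 5.85×10^-7 m⁴, J_CB = 7.33×10^-8 m⁴, so T_A = T₀·(J_AC/a)/((J_AC/a)+(J_CB/b)) = 27.70 N·m, T_B = 3.198 N·m.
τ in each portion: τ_AC = 1.17×10^6 Pa, τ_CB = 6.41×10^5 Pa; maximum is in AC.
τ_max = T_AC·r/J = 27.70·0.0247/5.85×10^-7 = 1.170×10^6 Pa.

0.170 ksi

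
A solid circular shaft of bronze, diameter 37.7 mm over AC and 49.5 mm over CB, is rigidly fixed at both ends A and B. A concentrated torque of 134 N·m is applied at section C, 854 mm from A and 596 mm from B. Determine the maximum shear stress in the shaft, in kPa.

Compatibility: T_A·a/J_AC = T_B·b/J_CB with T_A + T_B = T₀.
J_AC = 1.98×10^-7 m⁴, J_CB = 5.89×10^-7 m⁴, so T_A = T₀·(J_AC/a)/((J_AC/a)+(J_CB/b)) = 25.48 N·m, T_B = 108.5 N·m.
τ in each portion: τ_AC = 2.42×10^6 Pa, τ_CB = 4.56×10^6 Pa; maximum is in CB.
τ_max = T_CB·r/J = 108.5·0.0248/5.89×10^-7 = 4.557×10^6 Pa.

4560 kPa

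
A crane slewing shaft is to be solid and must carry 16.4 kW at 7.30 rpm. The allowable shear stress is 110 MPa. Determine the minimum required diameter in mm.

ω = 2π·7.30/60 = 0.7645 rad/s, so T = P/ω = 16.4×10³ / 0.7645 = 21450 N·m.
For a solid shaft τ_max = 16T/(πd³), so d = (16T/(π τ_allow))^(1/3) = (16·21450/(π·1.10×10^8))^(1/3) = 0.09978 m.

99.8 mm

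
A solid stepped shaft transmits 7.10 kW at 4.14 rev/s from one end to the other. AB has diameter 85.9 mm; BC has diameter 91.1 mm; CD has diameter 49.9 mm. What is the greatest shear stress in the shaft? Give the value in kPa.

ω = 2π·4.14 = 26.01 rad/s, so T = P/ω = 7.10×10³ / 26.01 = 272.9 N·m.
Under the same torque, τ_max = 16T/(πd³) is largest where d is smallest — segment CD (d = 49.9 mm).
τ_max = 16·272.9/(π·(0.0499)³) = 1.119×10^7 Pa.

11200 kPa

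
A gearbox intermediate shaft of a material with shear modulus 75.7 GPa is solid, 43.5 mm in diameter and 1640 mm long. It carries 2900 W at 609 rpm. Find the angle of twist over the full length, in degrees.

0.161°

ω = 2π·609/60 = 63.77 rad/s, so T = P/ω = 2900 / 63.77 = 45.47 N·m.
J = πd⁴/32 = π(0.0435)⁴/32 = 3.515×10^-7 m⁴.
θ = T·L/(G·J) = 45.47 × 1.64 / (75.7×10⁹ × 3.515×10^-7) = 2.802×10^-3 rad.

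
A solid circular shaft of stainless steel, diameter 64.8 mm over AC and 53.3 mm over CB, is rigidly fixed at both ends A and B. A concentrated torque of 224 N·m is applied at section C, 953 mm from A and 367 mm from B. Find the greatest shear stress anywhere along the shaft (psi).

Compatibility: T_A·a/J_AC = T_B·b/J_CB with T_A + T_B = T₀.
J_AC = 1.73×10^-6 m⁴, J_CB = 7.92×10^-7 m⁴, so T_A = T₀·(J_AC/a)/((J_AC/a)+(J_CB/b)) = 102.3 N·m, T_B = 121.7 N·m.
τ in each portion: τ_AC = 1.92×10^6 Pa, τ_CB = 4.09×10^6 Pa; maximum is in CB.
τ_max = T_CB·r/J = 121.7·0.0267/7.92×10^-7 = 4.092×10^6 Pa.

593 psi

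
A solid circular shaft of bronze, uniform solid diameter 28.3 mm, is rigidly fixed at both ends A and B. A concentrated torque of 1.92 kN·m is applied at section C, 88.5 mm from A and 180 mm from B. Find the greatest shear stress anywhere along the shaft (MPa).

With uniform GJ and both ends fixed, compatibility θ_AC = θ_CB gives T_A·a = T_B·b, together with T_A + T_B = T₀.
T_A = T₀·b/(a+b) = 1920·180/268.5 = 1287 N·m; T_B = 632.8 N·m.
τ in each portion: τ_AC = 2.89×10^8 Pa, τ_CB = 1.42×10^8 Pa; maximum is in AC.
τ_max = T_AC·r/J = 1287·0.0142/6.30×10^-8 = 2.892×10^8 Pa.

289 MPa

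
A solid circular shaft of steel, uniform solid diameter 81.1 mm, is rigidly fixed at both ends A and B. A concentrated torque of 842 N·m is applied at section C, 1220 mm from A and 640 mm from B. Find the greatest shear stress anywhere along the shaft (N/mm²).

With uniform GJ and both ends fixed, compatibility θ_AC = θ_CB gives T_A·a = T_B·b, together with T_A + T_B = T₀.
T_A = T₀·b/(a+b) = 842.0·640/1860 = 289.7 N·m; T_B = 552.3 N·m.
τ in each portion: τ_AC = 2.77×10^6 Pa, τ_CB = 5.27×10^6 Pa; maximum is in CB.
τ_max = T_CB·r/J = 552.3·0.0405/4.25×10^-6 = 5.273×10^6 Pa.

5.27 N/mm²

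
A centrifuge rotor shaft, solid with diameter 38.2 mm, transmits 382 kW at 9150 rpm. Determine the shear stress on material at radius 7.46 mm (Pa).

1.42e7 Pa

ω = 2π·9150/60 = 958.2 rad/s, so T = P/ω = 382×10³ / 958.2 = 398.7 N·m.
J = πd⁴/32 = π(0.0382)⁴/32 = 2.091×10^-7 m⁴.
Shear stress varies linearly with radius: τ = T·r/J = 398.7 × 0.00746 / 2.091×10^-7 = 1.423×10^7 Pa.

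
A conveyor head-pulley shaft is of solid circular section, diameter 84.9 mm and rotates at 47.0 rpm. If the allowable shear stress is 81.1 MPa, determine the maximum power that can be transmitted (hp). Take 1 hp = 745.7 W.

64.3 hp

J = πd⁴/32 = π(0.0849)⁴/32 = 5.101×10^-6 m⁴.
T_max = τ_allow·J/r = 8.11×10^7 × 5.101×10^-6 / 0.0425 = 9745 N·m.
ω = 2π·47.0/60 = 4.922 rad/s, so P_max = T_max·ω = 4.796×10^4 W.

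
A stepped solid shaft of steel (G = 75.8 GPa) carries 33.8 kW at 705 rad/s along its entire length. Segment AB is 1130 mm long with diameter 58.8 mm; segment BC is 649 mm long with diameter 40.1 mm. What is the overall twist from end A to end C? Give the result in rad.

ω = 705 rad/s, so T = P/ω = 33.8×10³ / 705.0 = 47.94 N·m.
J_AB = π(0.0588)⁴/32 = 1.17×10^-6 m⁴; J_BC = π(0.0401)⁴/32 = 2.54×10^-7 m⁴.
θ = (T/G)·Σ L_i/J_i = (47.94/75.8×10⁹)·(1.13/1.17×10^-6 + 0.649/2.54×10^-7) = 2.226×10^-3 rad.

0.00223 rad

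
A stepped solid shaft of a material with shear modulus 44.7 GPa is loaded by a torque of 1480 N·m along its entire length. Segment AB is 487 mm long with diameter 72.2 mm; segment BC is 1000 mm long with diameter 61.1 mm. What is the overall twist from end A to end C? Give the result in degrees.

1.73°

J_AB = π(0.0722)⁴/32 = 2.67×10^-6 m⁴; J_BC = π(0.0611)⁴/32 = 1.37×10^-6 m⁴.
θ = (T/G)·Σ L_i/J_i = (1480/44.7×10⁹)·(0.487/2.67×10^-6 + 1.00/1.37×10^-6) = 0.03024 rad.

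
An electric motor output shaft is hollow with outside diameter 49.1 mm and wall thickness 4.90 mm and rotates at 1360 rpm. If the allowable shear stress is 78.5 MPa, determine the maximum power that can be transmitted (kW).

J = π(d_o⁴ − d_i⁴)/32 = π(0.0491⁴ − 0.0393⁴)/32 = 3.364×10^-7 m⁴.
T_max = τ_allow·J/r = 7.85×10^7 × 3.364×10^-7 / 0.0246 = 1076 N·m.
ω = 2π·1360/60 = 142.4 rad/s, so P_max = T_max·ω = 1.532×10^5 W.

153 kW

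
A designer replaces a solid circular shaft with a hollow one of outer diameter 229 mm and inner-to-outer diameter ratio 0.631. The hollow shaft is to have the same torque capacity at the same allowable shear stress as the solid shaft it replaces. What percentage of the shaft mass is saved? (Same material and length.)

32.5 %

Equal τ_max and T ⇒ the solid shaft needs d_s³ = d_o³(1−k⁴), so d_s = 229·(1−0.631⁴)^(1/3) = 216.2 mm.
Area ratio A_h/A_s = d_o²(1−k²)/d_s² = (1−k²)/(1−k⁴)^(2/3) = 0.6752.
Mass saving = 1 − 0.6752 = 32.5 %.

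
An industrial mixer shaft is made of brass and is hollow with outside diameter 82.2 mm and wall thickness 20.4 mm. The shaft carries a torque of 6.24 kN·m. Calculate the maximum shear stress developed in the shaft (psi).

J = π(d_o⁴ − d_i⁴)/32 = π(0.0822⁴ − 0.0414⁴)/32 = 4.194×10^-6 m⁴.
τ_max = T·r/J = 6240 × 0.0411 / 4.194×10^-6 = 6.115×10^7 Pa.

8870 psi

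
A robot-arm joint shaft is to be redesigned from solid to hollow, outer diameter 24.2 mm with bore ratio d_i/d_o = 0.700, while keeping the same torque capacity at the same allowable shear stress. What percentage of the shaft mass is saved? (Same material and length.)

Equal τ_max and T ⇒ the solid shaft needs d_s³ = d_o³(1−k⁴), so d_s = 24.2·(1−0.700⁴)^(1/3) = 22.08 mm.
Area ratio A_h/A_s = d_o²(1−k²)/d_s² = (1−k²)/(1−k⁴)^(2/3) = 0.6124.
Mass saving = 1 − 0.6124 = 38.8 %.

38.8 %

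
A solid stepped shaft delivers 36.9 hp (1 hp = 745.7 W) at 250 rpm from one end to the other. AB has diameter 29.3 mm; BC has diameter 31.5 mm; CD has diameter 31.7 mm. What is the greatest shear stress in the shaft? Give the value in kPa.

ω = 2π·250/60 = 26.18 rad/s, so T = P/ω = 36.9×745.7 / 26.18 = 1051 N·m.
Under the same torque, τ_max = 16T/(πd³) is largest where d is smallest — segment AB (d = 29.3 mm).
τ_max = 16·1051/(π·(0.0293)³) = 2.128×10^8 Pa.

213000 kPa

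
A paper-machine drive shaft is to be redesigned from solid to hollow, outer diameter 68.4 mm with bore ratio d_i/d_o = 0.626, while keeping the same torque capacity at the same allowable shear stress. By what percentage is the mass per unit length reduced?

Equal τ_max and T ⇒ the solid shaft needs d_s³ = d_o³(1−k⁴), so d_s = 68.4·(1−0.626⁴)^(1/3) = 64.70 mm.
Area ratio A_h/A_s = d_o²(1−k²)/d_s² = (1−k²)/(1−k⁴)^(2/3) = 0.6796.
Mass saving = 1 − 0.6796 = 32.0 %.

32.0 %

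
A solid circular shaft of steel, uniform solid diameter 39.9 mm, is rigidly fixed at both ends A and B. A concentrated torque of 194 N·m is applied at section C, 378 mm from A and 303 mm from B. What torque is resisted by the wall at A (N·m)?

With uniform GJ and both ends fixed, compatibility θ_AC = θ_CB gives T_A·a = T_B·b, together with T_A + T_B = T₀.
T_A = T₀·b/(a+b) = 194.0·303/681.0 = 86.32 N·m; T_B = 107.7 N·m.

86.3 N·m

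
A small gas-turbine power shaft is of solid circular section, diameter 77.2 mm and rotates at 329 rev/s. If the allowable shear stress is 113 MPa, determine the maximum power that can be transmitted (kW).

J = πd⁴/32 = π(0.0772)⁴/32 = 3.487×10^-6 m⁴.
T_max = τ_allow·J/r = 1.13×10^8 × 3.487×10^-6 / 0.0386 = 10210 N·m.
ω = 2π·329 = 2067 rad/s, so P_max = T_max·ω = 2.110×10^7 W.

21100 kW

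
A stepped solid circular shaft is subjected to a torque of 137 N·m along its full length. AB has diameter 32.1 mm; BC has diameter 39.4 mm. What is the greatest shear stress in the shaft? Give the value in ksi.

Under the same torque, τ_max = 16T/(πd³) is largest where d is smallest — segment AB (d = 32.1 mm).
τ_max = 16·137.0/(π·(0.0321)³) = 2.109×10^7 Pa.

3.06 ksi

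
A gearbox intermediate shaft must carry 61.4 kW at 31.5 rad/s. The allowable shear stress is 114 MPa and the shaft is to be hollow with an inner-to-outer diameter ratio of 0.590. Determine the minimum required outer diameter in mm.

46.3 mm

ω = 31.5 rad/s, so T = P/ω = 61.4×10³ / 31.50 = 1949 N·m.
For a hollow shaft with d_i/d_o = 0.590: τ_max = 16T/(π d_o³ (1−k⁴)), so d_o = [16T/(π τ_allow (1−k⁴))]^(1/3) = [16·1949/(π·1.14×10^8·0.8788)]^(1/3) = 0.04627 m.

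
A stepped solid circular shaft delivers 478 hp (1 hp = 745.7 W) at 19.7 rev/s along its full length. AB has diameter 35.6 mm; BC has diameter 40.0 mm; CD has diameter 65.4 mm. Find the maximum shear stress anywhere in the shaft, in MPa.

325 MPa

ω = 2π·19.7 = 123.8 rad/s, so T = P/ω = 478×745.7 / 123.8 = 2880 N·m.
Under the same torque, τ_max = 16T/(πd³) is largest where d is smallest — segment AB (d = 35.6 mm).
τ_max = 16·2880/(π·(0.0356)³) = 3.251×10^8 Pa.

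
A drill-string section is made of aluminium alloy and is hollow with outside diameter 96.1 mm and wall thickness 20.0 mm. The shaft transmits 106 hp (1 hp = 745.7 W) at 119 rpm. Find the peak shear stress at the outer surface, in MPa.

41.2 MPa

ω = 2π·119/60 = 12.46 rad/s, so T = P/ω = 106×745.7 / 12.46 = 6343 N·m.
J = π(d_o⁴ − d_i⁴)/32 = π(0.0961⁴ − 0.0561⁴)/32 = 7.401×10^-6 m⁴.
τ_max = T·r/J = 6343 × 0.0480 / 7.401×10^-6 = 4.118×10^7 Pa.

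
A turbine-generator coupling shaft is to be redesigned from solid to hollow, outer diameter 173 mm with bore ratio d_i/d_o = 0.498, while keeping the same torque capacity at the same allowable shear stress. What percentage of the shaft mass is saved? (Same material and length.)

21.5 %

Equal τ_max and T ⇒ the solid shaft needs d_s³ = d_o³(1−k⁴), so d_s = 173·(1−0.498⁴)^(1/3) = 169.4 mm.
Area ratio A_h/A_s = d_o²(1−k²)/d_s² = (1−k²)/(1−k⁴)^(2/3) = 0.7845.
Mass saving = 1 − 0.7845 = 21.5 %.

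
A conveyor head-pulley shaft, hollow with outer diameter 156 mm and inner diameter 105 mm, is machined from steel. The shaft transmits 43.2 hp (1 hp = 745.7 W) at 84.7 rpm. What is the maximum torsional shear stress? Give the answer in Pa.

ω = 2π·84.7/60 = 8.870 rad/s, so T = P/ω = 43.2×745.7 / 8.870 = 3632 N·m.
J = π(d_o⁴ − d_i⁴)/32 = π(0.156⁴ − 0.105⁴)/32 = 4.621×10^-5 m⁴.
τ_max = T·r/J = 3632 × 0.0780 / 4.621×10^-5 = 6.130×10^6 Pa.

6.13e6 Pa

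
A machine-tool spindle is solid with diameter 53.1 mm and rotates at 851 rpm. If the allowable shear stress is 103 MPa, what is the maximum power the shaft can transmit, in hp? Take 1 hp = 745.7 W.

J = πd⁴/32 = π(0.0531)⁴/32 = 7.805×10^-7 m⁴.
T_max = τ_allow·J/r = 1.03×10^8 × 7.805×10^-7 / 0.0266 = 3028 N·m.
ω = 2π·851/60 = 89.12 rad/s, so P_max = T_max·ω = 2.698×10^5 W.

362 hp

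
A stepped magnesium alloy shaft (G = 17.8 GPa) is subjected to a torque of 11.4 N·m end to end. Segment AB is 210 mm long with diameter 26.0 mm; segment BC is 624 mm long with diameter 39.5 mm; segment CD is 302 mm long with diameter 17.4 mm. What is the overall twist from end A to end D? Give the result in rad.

0.0262 rad

J_AB = π(0.0260)⁴/32 = 4.49×10^-8 m⁴; J_BC = π(0.0395)⁴/32 = 2.39×10^-7 m⁴; J_CD = π(0.0174)⁴/32 = 9.00×10^-9 m⁴.
θ = (T/G)·Σ L_i/J_i = (11.40/17.8×10⁹)·(0.210/4.49×10^-8 + 0.624/2.39×10^-7 + 0.302/9.00×10^-9) = 0.02616 rad.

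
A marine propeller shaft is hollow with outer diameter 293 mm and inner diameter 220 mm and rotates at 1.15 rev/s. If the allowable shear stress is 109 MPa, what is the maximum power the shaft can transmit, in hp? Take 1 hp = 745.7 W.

3560 hp

J = π(d_o⁴ − d_i⁴)/32 = π(0.293⁴ − 0.220⁴)/32 = 4.936×10^-4 m⁴.
T_max = τ_allow·J/r = 1.09×10^8 × 4.936×10^-4 / 0.146 = 367200 N·m.
ω = 2π·1.15 = 7.226 rad/s, so P_max = T_max·ω = 2.653×10^6 W.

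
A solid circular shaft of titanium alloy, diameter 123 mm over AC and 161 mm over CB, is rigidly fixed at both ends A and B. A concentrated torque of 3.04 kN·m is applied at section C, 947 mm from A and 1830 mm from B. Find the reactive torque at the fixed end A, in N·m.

Compatibility: T_A·a/J_AC = T_B·b/J_CB with T_A + T_B = T₀.
J_AC = 2.25×10^-5 m⁴, J_CB = 6.60×10^-5 m⁴, so T_A = T₀·(J_AC/a)/((J_AC/a)+(J_CB/b)) = 1207 N·m, T_B = 1833 N·m.

1210 N·m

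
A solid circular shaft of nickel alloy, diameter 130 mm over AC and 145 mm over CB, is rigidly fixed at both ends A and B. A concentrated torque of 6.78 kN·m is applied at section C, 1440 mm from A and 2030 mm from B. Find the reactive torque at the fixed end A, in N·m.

Compatibility: T_A·a/J_AC = T_B·b/J_CB with T_A + T_B = T₀.
J_AC = 2.80×10^-5 m⁴, J_CB = 4.34×10^-5 m⁴, so T_A = T₀·(J_AC/a)/((J_AC/a)+(J_CB/b)) = 3232 N·m, T_B = 3548 N·m.

3230 N·m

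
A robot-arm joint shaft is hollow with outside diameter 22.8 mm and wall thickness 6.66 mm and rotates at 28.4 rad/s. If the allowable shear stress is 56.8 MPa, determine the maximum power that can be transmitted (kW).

3.64 kW

J = π(d_o⁴ − d_i⁴)/32 = π(0.0228⁴ − 0.00948⁴)/32 = 2.574×10^-8 m⁴.
T_max = τ_allow·J/r = 5.68×10^7 × 2.574×10^-8 / 0.0114 = 128.2 N·m.
ω = 28.4 rad/s, so P_max = T_max·ω = 3642 W.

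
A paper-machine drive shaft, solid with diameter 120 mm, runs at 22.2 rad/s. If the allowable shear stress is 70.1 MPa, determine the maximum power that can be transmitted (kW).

J = πd⁴/32 = π(0.120)⁴/32 = 2.036×10^-5 m⁴.
T_max = τ_allow·J/r = 7.01×10^7 × 2.036×10^-5 / 0.0600 = 23780 N·m.
ω = 22.2 rad/s, so P_max = T_max·ω = 5.280×10^5 W.

528 kW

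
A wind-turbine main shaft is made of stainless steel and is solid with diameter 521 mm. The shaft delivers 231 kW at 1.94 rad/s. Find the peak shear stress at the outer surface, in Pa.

ω = 1.94 rad/s, so T = P/ω = 231×10³ / 1.940 = 119100 N·m.
J = πd⁴/32 = π(0.521)⁴/32 = 7.234×10^-3 m⁴.
τ_max = T·r/J = 119100 × 0.261 / 7.234×10^-3 = 4.288×10^6 Pa.

4.29e6 Pa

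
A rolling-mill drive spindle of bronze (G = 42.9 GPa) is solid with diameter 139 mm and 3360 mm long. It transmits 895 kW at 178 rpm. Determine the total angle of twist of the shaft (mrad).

ω = 2π·178/60 = 18.64 rad/s, so T = P/ω = 895×10³ / 18.64 = 48010 N·m.
J = πd⁴/32 = π(0.139)⁴/32 = 3.665×10^-5 m⁴.
θ = T·L/(G·J) = 48010 × 3.36 / (42.9×10⁹ × 3.665×10^-5) = 0.1026 rad.

103 mrad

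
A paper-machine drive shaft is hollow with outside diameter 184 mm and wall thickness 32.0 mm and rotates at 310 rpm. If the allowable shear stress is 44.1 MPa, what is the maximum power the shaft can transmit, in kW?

J = π(d_o⁴ − d_i⁴)/32 = π(0.184⁴ − 0.120⁴)/32 = 9.217×10^-5 m⁴.
T_max = τ_allow·J/r = 4.41×10^7 × 9.217×10^-5 / 0.0920 = 44180 N·m.
ω = 2π·310/60 = 32.46 rad/s, so P_max = T_max·ω = 1.434×10^6 W.

1430 kW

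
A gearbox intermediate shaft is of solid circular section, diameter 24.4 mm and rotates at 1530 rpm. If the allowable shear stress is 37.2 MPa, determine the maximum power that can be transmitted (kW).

17.0 kW

J = πd⁴/32 = π(0.0244)⁴/32 = 3.480×10^-8 m⁴.
T_max = τ_allow·J/r = 3.72×10^7 × 3.480×10^-8 / 0.0122 = 106.1 N·m.
ω = 2π·1530/60 = 160.2 rad/s, so P_max = T_max·ω = 1.700×10^4 W.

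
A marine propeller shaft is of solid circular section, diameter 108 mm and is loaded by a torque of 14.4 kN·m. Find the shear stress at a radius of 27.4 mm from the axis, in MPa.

29.5 MPa

J = πd⁴/32 = π(0.108)⁴/32 = 1.336×10^-5 m⁴.
Shear stress varies linearly with radius: τ = T·r/J = 14400 × 0.0274 / 1.336×10^-5 = 2.954×10^7 Pa.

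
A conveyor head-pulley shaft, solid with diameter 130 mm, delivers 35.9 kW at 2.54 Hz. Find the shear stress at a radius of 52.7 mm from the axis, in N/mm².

4.23 N/mm²

ω = 2π·2.54 = 15.96 rad/s, so T = P/ω = 35.9×10³ / 15.96 = 2249 N·m.
J = πd⁴/32 = π(0.130)⁴/32 = 2.804×10^-5 m⁴.
Shear stress varies linearly with radius: τ = T·r/J = 2249 × 0.0527 / 2.804×10^-5 = 4.228×10^6 Pa.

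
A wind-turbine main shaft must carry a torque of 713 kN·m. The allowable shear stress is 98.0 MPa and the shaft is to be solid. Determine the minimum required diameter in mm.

333 mm

For a solid shaft τ_max = 16T/(πd³), so d = (16T/(π τ_allow))^(1/3) = (16·713000/(π·9.80×10^7))^(1/3) = 0.3334 m.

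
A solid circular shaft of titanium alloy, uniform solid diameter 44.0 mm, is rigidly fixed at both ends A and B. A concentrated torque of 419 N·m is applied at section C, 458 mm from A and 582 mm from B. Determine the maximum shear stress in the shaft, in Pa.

1.40e7 Pa

With uniform GJ and both ends fixed, compatibility θ_AC = θ_CB gives T_A·a = T_B·b, together with T_A + T_B = T₀.
T_A = T₀·b/(a+b) = 419.0·582/1040 = 234.5 N·m; T_B = 184.5 N·m.
τ in each portion: τ_AC = 1.40×10^7 Pa, τ_CB = 1.10×10^7 Pa; maximum is in AC.
τ_max = T_AC·r/J = 234.5·0.0220/3.68×10^-7 = 1.402×10^7 Pa.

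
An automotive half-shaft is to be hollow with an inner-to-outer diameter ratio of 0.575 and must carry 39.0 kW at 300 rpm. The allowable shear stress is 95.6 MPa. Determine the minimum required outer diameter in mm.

42.0 mm

ω = 2π·300/60 = 31.42 rad/s, so T = P/ω = 39.0×10³ / 31.42 = 1241 N·m.
For a hollow shaft with d_i/d_o = 0.575: τ_max = 16T/(π d_o³ (1−k⁴)), so d_o = [16T/(π τ_allow (1−k⁴))]^(1/3) = [16·1241/(π·9.56×10^7·0.8907)]^(1/3) = 0.04203 m.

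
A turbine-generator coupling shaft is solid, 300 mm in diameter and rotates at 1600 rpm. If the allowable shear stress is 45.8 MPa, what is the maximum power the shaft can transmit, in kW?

40700 kW

J = πd⁴/32 = π(0.300)⁴/32 = 7.952×10^-4 m⁴.
T_max = τ_allow·J/r = 4.58×10^7 × 7.952×10^-4 / 0.150 = 242800 N·m.
ω = 2π·1600/60 = 167.6 rad/s, so P_max = T_max·ω = 4.068×10^7 W.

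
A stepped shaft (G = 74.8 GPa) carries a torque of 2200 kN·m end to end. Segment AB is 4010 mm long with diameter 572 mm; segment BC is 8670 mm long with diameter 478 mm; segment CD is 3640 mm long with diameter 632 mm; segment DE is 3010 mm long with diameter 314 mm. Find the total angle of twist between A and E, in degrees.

J_AB = π(0.572)⁴/32 = 0.0105 m⁴; J_BC = π(0.478)⁴/32 = 5.13×10^-3 m⁴; J_CD = π(0.632)⁴/32 = 0.0157 m⁴; J_DE = π(0.314)⁴/32 = 9.54×10^-4 m⁴.
θ = (T/G)·Σ L_i/J_i = (2.200e6/74.8×10⁹)·(4.01/0.0105 + 8.67/5.13×10^-3 + 3.64/0.0157 + 3.01/9.54×10^-4) = 0.1606 rad.

9.20°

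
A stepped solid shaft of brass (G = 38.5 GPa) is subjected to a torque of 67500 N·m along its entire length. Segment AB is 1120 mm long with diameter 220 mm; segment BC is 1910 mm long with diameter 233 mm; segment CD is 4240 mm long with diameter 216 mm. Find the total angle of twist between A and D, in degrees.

3.15°

J_AB = π(0.220)⁴/32 = 2.30×10^-4 m⁴; J_BC = π(0.233)⁴/32 = 2.89×10^-4 m⁴; J_CD = π(0.216)⁴/32 = 2.14×10^-4 m⁴.
θ = (T/G)·Σ L_i/J_i = (67500/38.5×10⁹)·(1.12/2.30×10^-4 + 1.91/2.89×10^-4 + 4.24/2.14×10^-4) = 0.05490 rad.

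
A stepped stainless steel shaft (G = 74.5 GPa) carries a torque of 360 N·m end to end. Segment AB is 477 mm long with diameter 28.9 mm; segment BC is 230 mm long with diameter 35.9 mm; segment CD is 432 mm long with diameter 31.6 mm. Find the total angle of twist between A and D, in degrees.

J_AB = π(0.0289)⁴/32 = 6.85×10^-8 m⁴; J_BC = π(0.0359)⁴/32 = 1.63×10^-7 m⁴; J_CD = π(0.0316)⁴/32 = 9.79×10^-8 m⁴.
θ = (T/G)·Σ L_i/J_i = (360.0/74.5×10⁹)·(0.477/6.85×10^-8 + 0.230/1.63×10^-7 + 0.432/9.79×10^-8) = 0.06180 rad.

3.54°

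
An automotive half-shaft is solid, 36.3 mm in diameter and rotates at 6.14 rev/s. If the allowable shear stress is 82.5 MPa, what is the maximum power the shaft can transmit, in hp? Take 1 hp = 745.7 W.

J = πd⁴/32 = π(0.0363)⁴/32 = 1.705×10^-7 m⁴.
T_max = τ_allow·J/r = 8.25×10^7 × 1.705×10^-7 / 0.0181 = 774.8 N·m.
ω = 2π·6.14 = 38.58 rad/s, so P_max = T_max·ω = 2.989×10^4 W.

40.1 hp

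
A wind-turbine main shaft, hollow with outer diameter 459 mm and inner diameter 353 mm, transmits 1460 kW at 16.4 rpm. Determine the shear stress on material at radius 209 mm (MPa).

62.7 MPa

ω = 2π·16.4/60 = 1.717 rad/s, so T = P/ω = 1460×10³ / 1.717 = 850100 N·m.
J = π(d_o⁴ − d_i⁴)/32 = π(0.459⁴ − 0.353⁴)/32 = 2.833×10^-3 m⁴.
Shear stress varies linearly with radius: τ = T·r/J = 850100 × 0.209 / 2.833×10^-3 = 6.271×10^7 Pa.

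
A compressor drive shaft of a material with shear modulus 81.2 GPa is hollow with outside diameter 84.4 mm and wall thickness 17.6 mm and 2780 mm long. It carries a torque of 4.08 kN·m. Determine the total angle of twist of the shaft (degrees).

1.82°

J = π(d_o⁴ − d_i⁴)/32 = π(0.0844⁴ − 0.0492⁴)/32 = 4.406×10^-6 m⁴.
θ = T·L/(G·J) = 4080 × 2.78 / (81.2×10⁹ × 4.406×10^-6) = 0.03170 rad.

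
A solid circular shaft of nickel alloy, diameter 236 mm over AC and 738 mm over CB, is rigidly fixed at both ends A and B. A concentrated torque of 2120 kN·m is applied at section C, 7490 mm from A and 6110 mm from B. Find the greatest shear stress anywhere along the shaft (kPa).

Compatibility: T_A·a/J_AC = T_B·b/J_CB with T_A + T_B = T₀.
J_AC = 3.05×10^-4 m⁴, J_CB = 0.0291 m⁴, so T_A = T₀·(J_AC/a)/((J_AC/a)+(J_CB/b)) = 17930 N·m, T_B = 2.102e6 N·m.
τ in each portion: τ_AC = 6.95×10^6 Pa, τ_CB = 2.66×10^7 Pa; maximum is in CB.
τ_max = T_CB·r/J = 2.102e6·0.369/0.0291 = 2.663×10^7 Pa.

26600 kPa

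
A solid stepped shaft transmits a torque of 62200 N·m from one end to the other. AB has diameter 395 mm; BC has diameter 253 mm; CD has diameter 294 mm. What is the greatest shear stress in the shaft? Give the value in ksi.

2.84 ksi

Under the same torque, τ_max = 16T/(πd³) is largest where d is smallest — segment BC (d = 253 mm).
τ_max = 16·62200/(π·(0.253)³) = 1.956×10^7 Pa.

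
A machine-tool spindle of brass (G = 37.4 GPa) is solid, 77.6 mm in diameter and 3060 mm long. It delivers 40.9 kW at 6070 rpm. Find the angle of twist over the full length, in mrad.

ω = 2π·6070/60 = 635.6 rad/s, so T = P/ω = 40.9×10³ / 635.6 = 64.34 N·m.
J = πd⁴/32 = π(0.0776)⁴/32 = 3.560×10^-6 m⁴.
θ = T·L/(G·J) = 64.34 × 3.06 / (37.4×10⁹ × 3.560×10^-6) = 1.479×10^-3 rad.

1.48 mrad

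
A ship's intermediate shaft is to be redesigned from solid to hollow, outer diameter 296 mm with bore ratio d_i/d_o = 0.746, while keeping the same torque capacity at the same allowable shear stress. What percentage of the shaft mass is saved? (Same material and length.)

Equal τ_max and T ⇒ the solid shaft needs d_s³ = d_o³(1−k⁴), so d_s = 296·(1−0.746⁴)^(1/3) = 261.6 mm.
Area ratio A_h/A_s = d_o²(1−k²)/d_s² = (1−k²)/(1−k⁴)^(2/3) = 0.5678.
Mass saving = 1 − 0.5678 = 43.2 %.

43.2 %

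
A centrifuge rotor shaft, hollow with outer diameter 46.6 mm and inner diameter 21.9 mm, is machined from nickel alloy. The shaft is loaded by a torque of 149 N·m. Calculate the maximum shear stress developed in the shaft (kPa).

J = π(d_o⁴ − d_i⁴)/32 = π(0.0466⁴ − 0.0219⁴)/32 = 4.404×10^-7 m⁴.
τ_max = T·r/J = 149.0 × 0.0233 / 4.404×10^-7 = 7.883×10^6 Pa.

7880 kPa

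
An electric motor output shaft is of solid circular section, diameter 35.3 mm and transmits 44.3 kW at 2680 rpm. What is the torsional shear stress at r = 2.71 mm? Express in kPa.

ω = 2π·2680/60 = 280.6 rad/s, so T = P/ω = 44.3×10³ / 280.6 = 157.8 N·m.
J = πd⁴/32 = π(0.0353)⁴/32 = 1.524×10^-7 m⁴.
Shear stress varies linearly with radius: τ = T·r/J = 157.8 × 0.00271 / 1.524×10^-7 = 2.806×10^6 Pa.

2810 kPa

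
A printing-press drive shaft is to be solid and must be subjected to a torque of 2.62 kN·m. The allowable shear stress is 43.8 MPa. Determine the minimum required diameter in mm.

For a solid shaft τ_max = 16T/(πd³), so d = (16T/(π τ_allow))^(1/3) = (16·2620/(π·4.38×10^7))^(1/3) = 0.06729 m.

67.3 mm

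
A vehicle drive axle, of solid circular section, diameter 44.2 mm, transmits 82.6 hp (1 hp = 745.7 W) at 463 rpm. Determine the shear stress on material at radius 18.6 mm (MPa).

63.1 MPa

ω = 2π·463/60 = 48.49 rad/s, so T = P/ω = 82.6×745.7 / 48.49 = 1270 N·m.
J = πd⁴/32 = π(0.0442)⁴/32 = 3.747×10^-7 m⁴.
Shear stress varies linearly with radius: τ = T·r/J = 1270 × 0.0186 / 3.747×10^-7 = 6.306×10^7 Pa.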